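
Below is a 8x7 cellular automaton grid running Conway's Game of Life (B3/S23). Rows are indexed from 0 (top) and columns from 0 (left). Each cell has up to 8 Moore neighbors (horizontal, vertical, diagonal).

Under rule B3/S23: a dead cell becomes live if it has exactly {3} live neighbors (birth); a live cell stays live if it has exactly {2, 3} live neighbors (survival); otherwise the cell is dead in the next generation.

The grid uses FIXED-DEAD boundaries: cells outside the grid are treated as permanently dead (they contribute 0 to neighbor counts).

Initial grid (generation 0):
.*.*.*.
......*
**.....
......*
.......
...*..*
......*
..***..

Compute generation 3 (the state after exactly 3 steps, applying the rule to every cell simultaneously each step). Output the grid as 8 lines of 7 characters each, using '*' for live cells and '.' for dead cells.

Answer: .......
***....
.......
.......
.......
.......
...**..
...**..

Derivation:
Simulating step by step:
Generation 0 (given above): 13 live cells
Generation 1: 7 live cells
.......
***....
.......
.......
.......
.......
..*.**.
...*...
Generation 2: 7 live cells
.*.....
.*.....
.*.....
.......
.......
.......
...**..
...**..
Generation 3: 7 live cells
(generation 3 grid is the final answer)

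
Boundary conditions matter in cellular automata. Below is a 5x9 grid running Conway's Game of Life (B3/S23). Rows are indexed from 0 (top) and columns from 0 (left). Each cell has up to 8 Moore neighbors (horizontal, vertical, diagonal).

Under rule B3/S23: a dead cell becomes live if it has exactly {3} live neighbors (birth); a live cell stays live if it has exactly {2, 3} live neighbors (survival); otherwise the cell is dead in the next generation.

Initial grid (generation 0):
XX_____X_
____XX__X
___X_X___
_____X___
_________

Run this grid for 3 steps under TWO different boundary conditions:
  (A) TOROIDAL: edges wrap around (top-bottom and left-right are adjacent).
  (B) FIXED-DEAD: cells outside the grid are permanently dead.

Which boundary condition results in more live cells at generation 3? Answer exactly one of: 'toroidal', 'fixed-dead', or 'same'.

Answer: toroidal

Derivation:
Under TOROIDAL boundary, generation 3:
X____XXX_
X________
______XXX
______X__
______X_X
Population = 11

Under FIXED-DEAD boundary, generation 3:
_____X___
______X__
______X__
_________
_________
Population = 3

Comparison: toroidal=11, fixed-dead=3 -> toroidal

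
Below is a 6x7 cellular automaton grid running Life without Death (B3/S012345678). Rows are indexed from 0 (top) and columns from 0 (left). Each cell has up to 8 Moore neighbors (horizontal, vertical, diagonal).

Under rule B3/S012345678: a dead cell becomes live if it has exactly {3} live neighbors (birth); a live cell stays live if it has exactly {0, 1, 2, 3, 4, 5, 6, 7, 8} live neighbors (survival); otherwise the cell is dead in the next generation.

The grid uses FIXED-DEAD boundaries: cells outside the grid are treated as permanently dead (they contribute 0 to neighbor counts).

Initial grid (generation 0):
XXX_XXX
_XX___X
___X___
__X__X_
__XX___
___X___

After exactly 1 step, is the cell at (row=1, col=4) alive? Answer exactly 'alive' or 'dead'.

Simulating step by step:
Generation 0 (given above): 15 live cells
Generation 1: 22 live cells
XXXXXXX
XXX_X_X
_X_X___
__X_XX_
__XXX__
__XX___

Cell (1,4) at generation 1: 1 -> alive

Answer: alive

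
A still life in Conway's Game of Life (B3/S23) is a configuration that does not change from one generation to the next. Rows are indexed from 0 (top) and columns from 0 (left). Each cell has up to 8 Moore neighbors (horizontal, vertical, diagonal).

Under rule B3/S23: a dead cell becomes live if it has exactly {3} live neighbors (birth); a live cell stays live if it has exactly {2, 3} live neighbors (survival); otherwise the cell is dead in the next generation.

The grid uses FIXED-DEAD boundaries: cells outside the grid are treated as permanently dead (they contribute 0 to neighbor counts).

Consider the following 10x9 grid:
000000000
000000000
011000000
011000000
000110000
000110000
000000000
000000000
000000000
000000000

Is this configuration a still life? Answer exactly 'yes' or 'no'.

Compute generation 1 and compare to generation 0 (given above):
Generation 1:
000000000
000000000
011000000
010000000
000010000
000110000
000000000
000000000
000000000
000000000
Cell (3,2) differs: gen0=1 vs gen1=0 -> NOT a still life.

Answer: no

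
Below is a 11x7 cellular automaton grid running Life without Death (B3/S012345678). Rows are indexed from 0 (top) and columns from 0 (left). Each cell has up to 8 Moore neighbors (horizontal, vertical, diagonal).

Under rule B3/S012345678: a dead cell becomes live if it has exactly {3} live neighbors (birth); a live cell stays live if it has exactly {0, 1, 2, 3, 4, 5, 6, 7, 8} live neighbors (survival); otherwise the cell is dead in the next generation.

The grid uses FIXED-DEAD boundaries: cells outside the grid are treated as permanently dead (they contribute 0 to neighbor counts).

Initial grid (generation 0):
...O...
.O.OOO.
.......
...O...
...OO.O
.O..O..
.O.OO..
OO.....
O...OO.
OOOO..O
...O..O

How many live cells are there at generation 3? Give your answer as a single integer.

Simulating step by step:
Generation 0 (given above): 26 live cells
Generation 1: 38 live cells
..OO...
.OOOOO.
..OO...
...OO..
..OOOOO
.O..O..
.O.OO..
OOOO.O.
O..OOO.
OOOO..O
.O.O..O
Generation 2: 44 live cells
.OOO...
.OOOOO.
.OOO.O.
...OO..
..OOOOO
.O..O..
.O.OOO.
OOOO.O.
O..OOOO
OOOO..O
OO.O..O
Generation 3: 48 live cells
.OOO...
OOOOOO.
.OOO.O.
.O.OO.O
..OOOOO
.O..O.O
.O.OOO.
OOOO.O.
O..OOOO
OOOO..O
OO.O..O
Population at generation 3: 48

Answer: 48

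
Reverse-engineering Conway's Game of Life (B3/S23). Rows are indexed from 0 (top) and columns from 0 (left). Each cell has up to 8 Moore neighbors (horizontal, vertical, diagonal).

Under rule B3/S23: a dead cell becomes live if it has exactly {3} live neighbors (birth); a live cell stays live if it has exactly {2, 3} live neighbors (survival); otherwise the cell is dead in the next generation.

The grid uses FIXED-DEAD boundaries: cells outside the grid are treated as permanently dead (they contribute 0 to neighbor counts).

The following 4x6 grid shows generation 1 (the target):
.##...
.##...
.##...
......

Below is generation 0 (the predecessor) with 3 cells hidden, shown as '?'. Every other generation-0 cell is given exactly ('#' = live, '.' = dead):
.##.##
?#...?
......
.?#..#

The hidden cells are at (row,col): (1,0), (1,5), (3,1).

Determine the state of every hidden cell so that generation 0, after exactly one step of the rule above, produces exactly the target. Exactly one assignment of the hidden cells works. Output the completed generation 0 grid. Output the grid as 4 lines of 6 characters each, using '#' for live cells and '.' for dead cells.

Hidden generation-0 cells (in order): (1,0), (1,5), (3,1).
A hidden cell only influences target cells in its own 3x3 neighborhood. Try each of the 2^3 = 8 assignments, step the completed generation 0 forward once under B3/S23, and compare with the target:
  (1,0)=. (1,5)=. (3,1)=. -> step gives (2,1)='.' but target has '#' -> reject
  (1,0)=. (1,5)=. (3,1)=# -> step reproduces the target at every cell -> ACCEPT
  (1,0)=. (1,5)=# (3,1)=. -> step gives (0,4)='#' but target has '.' -> reject
  (1,0)=. (1,5)=# (3,1)=# -> step gives (0,4)='#' but target has '.' -> reject
  (1,0)=# (1,5)=. (3,1)=. -> step gives (0,0)='#' but target has '.' -> reject
  (1,0)=# (1,5)=. (3,1)=# -> step gives (0,0)='#' but target has '.' -> reject
  (1,0)=# (1,5)=# (3,1)=. -> step gives (0,0)='#' but target has '.' -> reject
  (1,0)=# (1,5)=# (3,1)=# -> step gives (0,0)='#' but target has '.' -> reject
Unique solution: (1,0)=dead, (1,5)=dead, (3,1)=live.
Check: live-neighbor counts of every cell in the completed generation 0:
222211
223222
233111
111110
Applying B3/S23 to generation 0 with these counts gives:
.##...
.##...
.##...
......
which matches the target exactly.

Answer: .##.##
.#....
......
.##..#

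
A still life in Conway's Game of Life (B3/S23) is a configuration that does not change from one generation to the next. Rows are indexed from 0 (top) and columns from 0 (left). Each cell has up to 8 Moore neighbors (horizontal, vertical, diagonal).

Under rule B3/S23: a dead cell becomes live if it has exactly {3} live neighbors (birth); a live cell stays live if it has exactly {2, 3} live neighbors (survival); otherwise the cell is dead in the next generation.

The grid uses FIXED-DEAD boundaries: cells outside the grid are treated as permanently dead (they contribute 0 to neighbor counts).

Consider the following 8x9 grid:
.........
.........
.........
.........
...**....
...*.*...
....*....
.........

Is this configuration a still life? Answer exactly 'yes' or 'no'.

Compute generation 1 and compare to generation 0 (given above):
Generation 1:
.........
.........
.........
.........
...**....
...*.*...
....*....
.........
The grids are IDENTICAL -> still life.

Answer: yes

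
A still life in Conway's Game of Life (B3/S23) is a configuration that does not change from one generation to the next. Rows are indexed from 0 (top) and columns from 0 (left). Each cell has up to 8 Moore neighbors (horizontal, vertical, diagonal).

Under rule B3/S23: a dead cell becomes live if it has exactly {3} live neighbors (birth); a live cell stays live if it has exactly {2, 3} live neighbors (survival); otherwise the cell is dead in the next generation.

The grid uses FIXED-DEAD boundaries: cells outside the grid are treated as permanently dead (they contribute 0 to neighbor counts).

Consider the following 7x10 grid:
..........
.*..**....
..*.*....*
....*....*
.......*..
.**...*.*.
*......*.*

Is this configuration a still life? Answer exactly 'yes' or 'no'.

Compute generation 1 and compare to generation 0 (given above):
Generation 1:
..........
...***....
....*.....
...*....*.
.......**.
.*....*.*.
.*.....**.
Cell (1,1) differs: gen0=1 vs gen1=0 -> NOT a still life.

Answer: no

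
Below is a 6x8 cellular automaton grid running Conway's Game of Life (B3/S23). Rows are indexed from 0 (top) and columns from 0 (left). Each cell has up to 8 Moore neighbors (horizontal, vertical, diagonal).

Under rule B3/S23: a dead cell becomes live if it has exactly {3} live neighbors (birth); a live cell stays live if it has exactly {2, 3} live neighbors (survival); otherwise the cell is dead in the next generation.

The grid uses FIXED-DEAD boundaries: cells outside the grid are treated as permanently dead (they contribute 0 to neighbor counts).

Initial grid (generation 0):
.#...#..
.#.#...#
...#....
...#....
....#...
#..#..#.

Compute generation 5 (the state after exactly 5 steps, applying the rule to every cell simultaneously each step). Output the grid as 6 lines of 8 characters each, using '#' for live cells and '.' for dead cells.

Answer: ........
........
....##..
...#.#..
...##...
........

Derivation:
Simulating step by step:
Generation 0 (given above): 11 live cells
Generation 1: 8 live cells
..#.....
....#...
...##...
...##...
...##...
........
Generation 2: 6 live cells
........
....#...
.....#..
..#..#..
...##...
........
Generation 3: 6 live cells
........
........
....##..
...#.#..
...##...
........
Generation 4: 6 live cells
........
........
....##..
...#.#..
...##...
........
Generation 5: 6 live cells
(generation 5 grid is the final answer)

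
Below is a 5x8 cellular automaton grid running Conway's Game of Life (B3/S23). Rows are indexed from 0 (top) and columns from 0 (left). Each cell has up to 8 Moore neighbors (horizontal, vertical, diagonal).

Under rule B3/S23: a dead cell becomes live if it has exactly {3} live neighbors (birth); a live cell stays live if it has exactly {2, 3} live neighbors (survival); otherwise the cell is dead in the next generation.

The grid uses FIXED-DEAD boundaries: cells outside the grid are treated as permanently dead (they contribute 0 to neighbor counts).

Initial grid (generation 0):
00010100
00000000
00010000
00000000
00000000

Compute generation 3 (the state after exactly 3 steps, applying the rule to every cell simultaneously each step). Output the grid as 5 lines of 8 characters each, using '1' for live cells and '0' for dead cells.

Simulating step by step:
Generation 0 (given above): 3 live cells
Generation 1: 1 live cells
00000000
00001000
00000000
00000000
00000000
Generation 2: 0 live cells
00000000
00000000
00000000
00000000
00000000
Generation 3: 0 live cells
(generation 3 grid is the final answer)

Answer: 00000000
00000000
00000000
00000000
00000000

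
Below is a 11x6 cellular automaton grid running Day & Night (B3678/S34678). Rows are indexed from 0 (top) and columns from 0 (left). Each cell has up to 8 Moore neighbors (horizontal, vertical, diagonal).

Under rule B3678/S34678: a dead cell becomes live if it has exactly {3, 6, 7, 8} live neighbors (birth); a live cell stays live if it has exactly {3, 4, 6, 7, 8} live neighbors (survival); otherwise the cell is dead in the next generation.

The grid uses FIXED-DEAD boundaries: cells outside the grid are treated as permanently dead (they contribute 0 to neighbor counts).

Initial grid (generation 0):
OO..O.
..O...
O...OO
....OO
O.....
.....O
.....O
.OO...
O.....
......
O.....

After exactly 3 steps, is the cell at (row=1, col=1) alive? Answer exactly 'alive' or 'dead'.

Simulating step by step:
Generation 0 (given above): 16 live cells
Generation 1: 12 live cells
......
O..OOO
...OOO
....OO
....OO
......
......
......
.O....
......
......
Generation 2: 8 live cells
....O.
...O.O
...OO.
....O.
....OO
......
......
......
......
......
......
Generation 3: 5 live cells
......
...O..
...OOO
....O.
......
......
......
......
......
......
......

Cell (1,1) at generation 3: 0 -> dead

Answer: dead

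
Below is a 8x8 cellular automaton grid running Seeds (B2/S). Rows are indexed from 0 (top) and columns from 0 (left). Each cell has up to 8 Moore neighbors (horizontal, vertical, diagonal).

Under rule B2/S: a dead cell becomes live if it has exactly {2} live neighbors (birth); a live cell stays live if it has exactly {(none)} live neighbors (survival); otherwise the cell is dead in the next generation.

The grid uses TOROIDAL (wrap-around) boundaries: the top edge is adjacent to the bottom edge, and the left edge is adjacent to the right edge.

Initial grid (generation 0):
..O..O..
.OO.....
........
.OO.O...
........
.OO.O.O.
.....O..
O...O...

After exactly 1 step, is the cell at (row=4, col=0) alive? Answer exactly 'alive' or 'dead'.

Simulating step by step:
Generation 0 (given above): 14 live cells
Generation 1: 15 live cells
O...O...
...O....
O.......
...O....
O...O...
...O....
O.O...OO
.O.O..O.

Cell (4,0) at generation 1: 1 -> alive

Answer: alive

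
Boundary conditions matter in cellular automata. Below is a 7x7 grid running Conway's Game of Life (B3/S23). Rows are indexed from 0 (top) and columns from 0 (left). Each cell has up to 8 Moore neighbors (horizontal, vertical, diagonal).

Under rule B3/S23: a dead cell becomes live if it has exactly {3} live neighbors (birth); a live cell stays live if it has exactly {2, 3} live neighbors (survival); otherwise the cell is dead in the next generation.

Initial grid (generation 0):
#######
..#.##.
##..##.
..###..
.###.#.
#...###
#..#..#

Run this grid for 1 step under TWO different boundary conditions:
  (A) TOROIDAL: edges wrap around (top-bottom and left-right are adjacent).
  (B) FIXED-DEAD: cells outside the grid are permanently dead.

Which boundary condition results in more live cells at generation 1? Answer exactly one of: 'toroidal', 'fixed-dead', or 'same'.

Under TOROIDAL boundary, generation 1:
.......
.......
.#....#
#.....#
##.....
.......
.......
Population = 6

Under FIXED-DEAD boundary, generation 1:
.##...#
.......
.#.....
#......
.#....#
#.....#
....#.#
Population = 11

Comparison: toroidal=6, fixed-dead=11 -> fixed-dead

Answer: fixed-dead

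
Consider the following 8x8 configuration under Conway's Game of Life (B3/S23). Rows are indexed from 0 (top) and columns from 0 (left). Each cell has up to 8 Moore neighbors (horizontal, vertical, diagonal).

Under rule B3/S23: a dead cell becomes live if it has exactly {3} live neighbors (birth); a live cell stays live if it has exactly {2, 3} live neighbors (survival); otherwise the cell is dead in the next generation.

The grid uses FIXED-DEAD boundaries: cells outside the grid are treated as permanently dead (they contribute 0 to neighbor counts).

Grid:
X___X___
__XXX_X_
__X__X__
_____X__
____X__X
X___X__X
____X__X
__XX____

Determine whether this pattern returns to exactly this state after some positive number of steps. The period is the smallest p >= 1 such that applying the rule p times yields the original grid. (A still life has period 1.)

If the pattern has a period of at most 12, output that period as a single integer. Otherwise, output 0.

Simulating and comparing each generation to the original:
Gen 0 (original, given above): 18 live cells
Gen 1: 21 live cells, differs from original
Gen 2: 15 live cells, differs from original
Gen 3: 12 live cells, differs from original
Gen 4: 12 live cells, differs from original
Gen 5: 12 live cells, differs from original
Gen 6: 12 live cells, differs from original
Gen 7: 14 live cells, differs from original
Gen 8: 14 live cells, differs from original
Gen 9: 20 live cells, differs from original
Gen 10: 13 live cells, differs from original
Gen 11: 15 live cells, differs from original
Gen 12: 9 live cells, differs from original
No period found within 12 steps.

Answer: 0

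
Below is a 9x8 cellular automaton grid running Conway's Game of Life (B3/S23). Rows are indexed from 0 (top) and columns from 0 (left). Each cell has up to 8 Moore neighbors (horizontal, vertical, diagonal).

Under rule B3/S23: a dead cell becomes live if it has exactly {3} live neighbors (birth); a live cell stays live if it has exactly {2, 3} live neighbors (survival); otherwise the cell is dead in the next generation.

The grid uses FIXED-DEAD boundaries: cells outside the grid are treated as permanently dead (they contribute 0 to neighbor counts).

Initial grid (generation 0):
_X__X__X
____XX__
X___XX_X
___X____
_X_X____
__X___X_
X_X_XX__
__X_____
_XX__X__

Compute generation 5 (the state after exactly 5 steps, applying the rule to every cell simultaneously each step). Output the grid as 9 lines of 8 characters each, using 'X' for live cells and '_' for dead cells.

Answer: ________
________
___X____
________
___XXX__
____XX__
______X_
__X___X_
___X_X__

Derivation:
Simulating step by step:
Generation 0 (given above): 22 live cells
Generation 1: 19 live cells
____XX__
___X____
___X_XX_
__XX____
___X____
__X_XX__
__X__X__
__X_XX__
_XX_____
Generation 2: 18 live cells
____X___
___X__X_
___X____
__XX____
________
__X_XX__
_XX___X_
__X_XX__
_XXX____
Generation 3: 21 live cells
________
___XX___
___XX___
__XX____
__X_X___
_XXX_X__
_XX___X_
____XX__
_XXXX___
Generation 4: 14 live cells
________
___XX___
________
__X_____
____X___
____XX__
_X____X_
____XX__
__XXXX__
Generation 5: 11 live cells
(generation 5 grid is the final answer)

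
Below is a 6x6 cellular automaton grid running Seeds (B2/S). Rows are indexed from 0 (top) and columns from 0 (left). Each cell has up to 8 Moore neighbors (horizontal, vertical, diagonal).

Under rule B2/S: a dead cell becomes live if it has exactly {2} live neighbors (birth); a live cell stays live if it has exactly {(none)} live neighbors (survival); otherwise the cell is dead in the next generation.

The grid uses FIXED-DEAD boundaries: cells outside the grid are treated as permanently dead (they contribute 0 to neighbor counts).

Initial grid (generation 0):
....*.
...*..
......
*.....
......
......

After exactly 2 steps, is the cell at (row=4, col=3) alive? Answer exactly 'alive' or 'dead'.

Answer: dead

Derivation:
Simulating step by step:
Generation 0 (given above): 3 live cells
Generation 1: 2 live cells
...*..
....*.
......
......
......
......
Generation 2: 2 live cells
....*.
...*..
......
......
......
......

Cell (4,3) at generation 2: 0 -> dead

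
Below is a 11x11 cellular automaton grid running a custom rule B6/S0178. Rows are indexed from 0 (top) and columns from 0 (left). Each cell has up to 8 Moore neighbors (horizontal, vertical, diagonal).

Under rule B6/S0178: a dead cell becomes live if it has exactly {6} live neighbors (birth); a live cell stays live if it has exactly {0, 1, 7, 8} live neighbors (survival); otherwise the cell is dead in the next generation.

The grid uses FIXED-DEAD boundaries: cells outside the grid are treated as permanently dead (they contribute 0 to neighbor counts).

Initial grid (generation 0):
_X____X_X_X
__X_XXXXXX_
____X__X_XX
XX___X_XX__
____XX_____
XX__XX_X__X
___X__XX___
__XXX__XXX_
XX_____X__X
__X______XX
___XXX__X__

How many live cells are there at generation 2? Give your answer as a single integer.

Answer: 12

Derivation:
Simulating step by step:
Generation 0 (given above): 48 live cells
Generation 1: 12 live cells
_X________X
__X________
______X____
XX_________
___________
XX________X
___________
___________
X__________
___________
_____X__X__
Generation 2: 12 live cells
_X________X
__X________
______X____
XX_________
___________
XX________X
___________
___________
X__________
___________
_____X__X__
Population at generation 2: 12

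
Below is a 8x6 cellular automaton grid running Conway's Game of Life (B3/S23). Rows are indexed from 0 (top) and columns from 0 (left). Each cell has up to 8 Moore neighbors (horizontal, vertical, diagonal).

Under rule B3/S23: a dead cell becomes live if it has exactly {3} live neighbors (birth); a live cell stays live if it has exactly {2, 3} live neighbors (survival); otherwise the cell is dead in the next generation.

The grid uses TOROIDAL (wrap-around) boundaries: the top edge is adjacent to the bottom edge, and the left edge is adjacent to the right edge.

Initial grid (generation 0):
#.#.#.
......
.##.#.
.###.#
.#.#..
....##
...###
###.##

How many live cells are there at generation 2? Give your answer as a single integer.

Simulating step by step:
Generation 0 (given above): 22 live cells
Generation 1: 17 live cells
#.#.#.
..#..#
##..#.
......
.#.#.#
#.#..#
.##...
..#...
Generation 2: 22 live cells
..#..#
..#.#.
##...#
.##.##
.##.##
...###
#.##..
..#...
Population at generation 2: 22

Answer: 22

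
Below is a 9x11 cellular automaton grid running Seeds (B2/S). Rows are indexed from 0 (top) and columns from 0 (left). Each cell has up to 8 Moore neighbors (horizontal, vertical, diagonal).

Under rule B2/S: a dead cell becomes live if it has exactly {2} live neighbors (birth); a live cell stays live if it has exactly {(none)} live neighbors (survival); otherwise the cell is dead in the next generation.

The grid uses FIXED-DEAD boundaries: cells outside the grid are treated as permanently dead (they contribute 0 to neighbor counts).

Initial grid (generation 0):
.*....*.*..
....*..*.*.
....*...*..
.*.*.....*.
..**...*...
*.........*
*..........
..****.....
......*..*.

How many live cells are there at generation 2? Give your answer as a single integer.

Simulating step by step:
Generation 0 (given above): 23 live cells
Generation 1: 21 live cells
.....*...*.
...*..*....
..*..*.*..*
.......*...
*...*...***
..**.......
..*..*.....
.*....*....
..*........
Generation 2: 25 live cells
....*.*....
..*....****
...**...*..
.*.***.....
.**....*...
.....*..*.*
....*.*....
...*.*.....
.*.........
Population at generation 2: 25

Answer: 25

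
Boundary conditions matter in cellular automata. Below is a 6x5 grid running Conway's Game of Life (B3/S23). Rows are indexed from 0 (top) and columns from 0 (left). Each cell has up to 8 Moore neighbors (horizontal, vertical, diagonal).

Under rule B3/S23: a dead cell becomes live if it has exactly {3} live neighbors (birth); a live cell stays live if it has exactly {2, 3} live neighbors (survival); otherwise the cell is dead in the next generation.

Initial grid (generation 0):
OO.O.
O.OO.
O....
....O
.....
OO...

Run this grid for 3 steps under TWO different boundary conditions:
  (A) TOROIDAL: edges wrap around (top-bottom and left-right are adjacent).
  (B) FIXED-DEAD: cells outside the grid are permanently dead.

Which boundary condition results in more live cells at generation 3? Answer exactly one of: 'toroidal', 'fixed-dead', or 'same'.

Answer: fixed-dead

Derivation:
Under TOROIDAL boundary, generation 3:
.....
OOO..
...O.
..OO.
.....
.OOO.
Population = 9

Under FIXED-DEAD boundary, generation 3:
OOOOO
O..OO
..OOO
.....
.....
.....
Population = 11

Comparison: toroidal=9, fixed-dead=11 -> fixed-dead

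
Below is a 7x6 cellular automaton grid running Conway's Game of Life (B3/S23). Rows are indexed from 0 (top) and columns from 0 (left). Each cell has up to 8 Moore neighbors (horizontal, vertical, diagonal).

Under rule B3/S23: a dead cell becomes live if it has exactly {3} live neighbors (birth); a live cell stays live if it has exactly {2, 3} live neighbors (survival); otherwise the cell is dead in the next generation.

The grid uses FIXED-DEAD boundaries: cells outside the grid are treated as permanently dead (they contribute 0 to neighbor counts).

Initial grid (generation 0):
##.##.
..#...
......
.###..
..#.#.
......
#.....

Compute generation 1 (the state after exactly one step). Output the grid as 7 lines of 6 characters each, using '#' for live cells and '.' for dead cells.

Answer: .###..
.###..
.#.#..
.###..
.##...
......
......

Derivation:
Simulating step by step:
Generation 0 (given above): 11 live cells
Generation 1: 13 live cells
(generation 1 grid is the final answer)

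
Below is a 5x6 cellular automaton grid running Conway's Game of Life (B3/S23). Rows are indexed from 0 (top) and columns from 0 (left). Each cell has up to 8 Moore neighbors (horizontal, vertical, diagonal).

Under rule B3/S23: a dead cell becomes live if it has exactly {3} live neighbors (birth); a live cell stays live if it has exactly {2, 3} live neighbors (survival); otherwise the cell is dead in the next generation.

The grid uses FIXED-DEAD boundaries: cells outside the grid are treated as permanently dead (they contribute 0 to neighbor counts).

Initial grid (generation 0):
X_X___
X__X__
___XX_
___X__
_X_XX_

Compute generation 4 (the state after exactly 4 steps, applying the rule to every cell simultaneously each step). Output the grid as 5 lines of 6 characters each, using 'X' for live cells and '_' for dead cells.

Answer: _XXX__
_XXX__
______
______
______

Derivation:
Simulating step by step:
Generation 0 (given above): 10 live cells
Generation 1: 11 live cells
_X____
_XXXX_
__XXX_
______
__XXX_
Generation 2: 7 live cells
_X_X__
_X__X_
_X__X_
______
___X__
Generation 3: 5 live cells
__X___
XX_XX_
______
______
______
Generation 4: 6 live cells
(generation 4 grid is the final answer)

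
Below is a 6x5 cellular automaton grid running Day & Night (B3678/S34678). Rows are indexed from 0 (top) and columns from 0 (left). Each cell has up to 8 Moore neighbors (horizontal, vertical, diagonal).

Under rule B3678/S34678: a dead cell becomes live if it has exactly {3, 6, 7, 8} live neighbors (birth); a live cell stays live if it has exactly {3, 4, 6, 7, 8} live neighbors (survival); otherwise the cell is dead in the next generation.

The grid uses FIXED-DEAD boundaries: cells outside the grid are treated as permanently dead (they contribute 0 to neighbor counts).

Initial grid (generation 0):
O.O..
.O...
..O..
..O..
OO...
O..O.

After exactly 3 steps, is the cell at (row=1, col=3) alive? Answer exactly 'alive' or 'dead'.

Simulating step by step:
Generation 0 (given above): 9 live cells
Generation 1: 7 live cells
.O...
.OO..
.O...
.....
.OO..
.O...
Generation 2: 8 live cells
..O..
OOO..
..O..
.OO..
.....
..O..
Generation 3: 9 live cells
.....
.OOO.
OOOO.
.....
.OO..
.....

Cell (1,3) at generation 3: 1 -> alive

Answer: alive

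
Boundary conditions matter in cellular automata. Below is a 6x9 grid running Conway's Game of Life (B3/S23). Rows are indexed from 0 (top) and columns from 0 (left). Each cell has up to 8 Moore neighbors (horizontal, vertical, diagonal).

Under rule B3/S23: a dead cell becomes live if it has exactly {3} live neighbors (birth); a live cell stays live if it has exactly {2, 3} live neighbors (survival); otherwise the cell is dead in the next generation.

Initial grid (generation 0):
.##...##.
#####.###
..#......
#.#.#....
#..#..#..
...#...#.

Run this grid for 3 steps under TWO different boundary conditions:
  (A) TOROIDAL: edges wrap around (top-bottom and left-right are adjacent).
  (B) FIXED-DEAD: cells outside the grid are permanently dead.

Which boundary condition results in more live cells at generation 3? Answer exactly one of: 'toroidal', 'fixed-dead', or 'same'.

Under TOROIDAL boundary, generation 3:
#...##...
.......##
#...##.##
.###.#...
.#..##.##
.....#.##
Population = 22

Under FIXED-DEAD boundary, generation 3:
.........
##..#..#.
###.###..
.....##..
.#..#....
.#.#.....
Population = 16

Comparison: toroidal=22, fixed-dead=16 -> toroidal

Answer: toroidal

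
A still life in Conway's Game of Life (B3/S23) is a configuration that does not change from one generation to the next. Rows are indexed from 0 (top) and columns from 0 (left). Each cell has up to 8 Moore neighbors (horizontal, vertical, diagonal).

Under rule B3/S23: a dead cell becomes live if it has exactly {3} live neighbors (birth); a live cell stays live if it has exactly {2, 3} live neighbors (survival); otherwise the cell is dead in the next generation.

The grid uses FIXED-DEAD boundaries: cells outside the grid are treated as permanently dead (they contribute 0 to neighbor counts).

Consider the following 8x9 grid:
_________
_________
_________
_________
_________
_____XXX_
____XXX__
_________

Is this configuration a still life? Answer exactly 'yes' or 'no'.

Answer: no

Derivation:
Compute generation 1 and compare to generation 0 (given above):
Generation 1:
_________
_________
_________
_________
______X__
____X__X_
____X__X_
_____X___
Cell (4,6) differs: gen0=0 vs gen1=1 -> NOT a still life.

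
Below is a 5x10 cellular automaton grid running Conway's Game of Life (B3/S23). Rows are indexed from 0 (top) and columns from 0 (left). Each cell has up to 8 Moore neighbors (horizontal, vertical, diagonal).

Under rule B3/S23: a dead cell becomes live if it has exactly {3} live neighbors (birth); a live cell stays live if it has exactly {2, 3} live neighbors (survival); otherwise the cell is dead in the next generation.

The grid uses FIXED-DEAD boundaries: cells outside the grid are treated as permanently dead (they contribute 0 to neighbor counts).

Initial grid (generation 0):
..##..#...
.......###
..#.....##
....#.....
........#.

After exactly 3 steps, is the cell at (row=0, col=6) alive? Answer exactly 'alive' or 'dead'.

Simulating step by step:
Generation 0 (given above): 11 live cells
Generation 1: 10 live cells
.......##.
..##...#.#
.......#.#
........##
..........
Generation 2: 9 live cells
.......##.
......##.#
.......#.#
........##
..........
Generation 3: 10 live cells
......###.
......#..#
......##.#
........##
..........

Cell (0,6) at generation 3: 1 -> alive

Answer: alive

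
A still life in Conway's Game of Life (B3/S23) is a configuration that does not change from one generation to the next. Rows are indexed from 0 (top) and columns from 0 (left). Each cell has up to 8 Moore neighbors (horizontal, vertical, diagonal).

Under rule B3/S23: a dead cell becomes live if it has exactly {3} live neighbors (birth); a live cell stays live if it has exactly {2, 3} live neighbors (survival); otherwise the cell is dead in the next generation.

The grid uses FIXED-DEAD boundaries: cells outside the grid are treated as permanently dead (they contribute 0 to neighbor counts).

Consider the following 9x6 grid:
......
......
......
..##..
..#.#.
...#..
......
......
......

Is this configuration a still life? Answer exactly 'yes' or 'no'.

Compute generation 1 and compare to generation 0 (given above):
Generation 1:
......
......
......
..##..
..#.#.
...#..
......
......
......
The grids are IDENTICAL -> still life.

Answer: yes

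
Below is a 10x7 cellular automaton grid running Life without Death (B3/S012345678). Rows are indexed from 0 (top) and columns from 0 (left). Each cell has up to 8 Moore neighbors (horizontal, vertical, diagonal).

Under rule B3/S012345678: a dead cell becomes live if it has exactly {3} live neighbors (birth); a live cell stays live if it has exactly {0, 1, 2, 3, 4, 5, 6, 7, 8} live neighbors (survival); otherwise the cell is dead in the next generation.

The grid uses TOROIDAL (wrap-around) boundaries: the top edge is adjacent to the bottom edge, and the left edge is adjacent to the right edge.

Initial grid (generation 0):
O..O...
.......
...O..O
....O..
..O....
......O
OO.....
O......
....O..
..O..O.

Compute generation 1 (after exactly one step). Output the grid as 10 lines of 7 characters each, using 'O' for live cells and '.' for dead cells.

Simulating step by step:
Generation 0 (given above): 13 live cells
Generation 1: 20 live cells
(generation 1 grid is the final answer)

Answer: O..O...
.......
...O..O
...OO..
..O....
OO....O
OO....O
OO.....
....O..
..OOOO.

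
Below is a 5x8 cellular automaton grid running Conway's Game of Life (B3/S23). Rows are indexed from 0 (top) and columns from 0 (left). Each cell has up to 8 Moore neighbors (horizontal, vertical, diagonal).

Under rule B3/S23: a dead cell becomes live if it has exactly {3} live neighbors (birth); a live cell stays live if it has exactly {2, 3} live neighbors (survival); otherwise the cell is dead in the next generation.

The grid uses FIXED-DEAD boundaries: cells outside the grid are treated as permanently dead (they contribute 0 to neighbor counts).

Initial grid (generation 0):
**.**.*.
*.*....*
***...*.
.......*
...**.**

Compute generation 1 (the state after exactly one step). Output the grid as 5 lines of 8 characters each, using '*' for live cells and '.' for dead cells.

Answer: ****....
.....***
*.*...**
.***.*.*
......**

Derivation:
Simulating step by step:
Generation 0 (given above): 17 live cells
Generation 1: 18 live cells
(generation 1 grid is the final answer)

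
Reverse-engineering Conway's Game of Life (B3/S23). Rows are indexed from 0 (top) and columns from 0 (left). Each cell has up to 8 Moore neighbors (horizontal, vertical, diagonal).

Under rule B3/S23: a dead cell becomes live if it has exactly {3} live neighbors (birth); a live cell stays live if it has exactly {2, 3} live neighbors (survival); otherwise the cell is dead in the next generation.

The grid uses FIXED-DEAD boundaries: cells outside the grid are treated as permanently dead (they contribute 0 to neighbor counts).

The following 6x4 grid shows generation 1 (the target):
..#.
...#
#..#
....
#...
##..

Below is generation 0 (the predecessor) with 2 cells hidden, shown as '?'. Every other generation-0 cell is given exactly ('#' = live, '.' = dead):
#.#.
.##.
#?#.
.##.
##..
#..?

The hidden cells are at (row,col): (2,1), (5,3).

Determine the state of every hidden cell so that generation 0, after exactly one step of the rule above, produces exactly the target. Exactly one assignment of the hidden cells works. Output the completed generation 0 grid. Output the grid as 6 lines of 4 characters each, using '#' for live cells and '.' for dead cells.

Answer: #.#.
.##.
###.
.##.
##..
#..#

Derivation:
Hidden generation-0 cells (in order): (2,1), (5,3).
A hidden cell only influences target cells in its own 3x3 neighborhood. Try each of the 2^2 = 4 assignments, step the completed generation 0 forward once under B3/S23, and compare with the target:
  (2,1)=. (5,3)=. -> step gives (1,0)='#' but target has '.' -> reject
  (2,1)=. (5,3)=# -> step gives (1,0)='#' but target has '.' -> reject
  (2,1)=# (5,3)=. -> step gives (4,2)='#' but target has '.' -> reject
  (2,1)=# (5,3)=# -> step reproduces the target at every cell -> ACCEPT
Unique solution: (2,1)=live, (5,3)=live.
Check: live-neighbor counts of every cell in the completed generation 0:
1422
4643
3653
5642
3442
2320
Applying B3/S23 to generation 0 with these counts gives:
..#.
...#
#..#
....
#...
##..
which matches the target exactly.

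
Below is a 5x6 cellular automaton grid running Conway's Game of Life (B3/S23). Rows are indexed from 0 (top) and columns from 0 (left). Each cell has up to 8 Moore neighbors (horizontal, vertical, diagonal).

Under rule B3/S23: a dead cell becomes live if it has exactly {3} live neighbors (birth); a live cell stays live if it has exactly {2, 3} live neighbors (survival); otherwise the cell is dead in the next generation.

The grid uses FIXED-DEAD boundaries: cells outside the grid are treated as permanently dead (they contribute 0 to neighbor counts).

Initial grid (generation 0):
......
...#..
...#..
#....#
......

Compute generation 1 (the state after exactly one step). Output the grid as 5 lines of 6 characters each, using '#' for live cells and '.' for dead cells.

Answer: ......
......
....#.
......
......

Derivation:
Simulating step by step:
Generation 0 (given above): 4 live cells
Generation 1: 1 live cells
(generation 1 grid is the final answer)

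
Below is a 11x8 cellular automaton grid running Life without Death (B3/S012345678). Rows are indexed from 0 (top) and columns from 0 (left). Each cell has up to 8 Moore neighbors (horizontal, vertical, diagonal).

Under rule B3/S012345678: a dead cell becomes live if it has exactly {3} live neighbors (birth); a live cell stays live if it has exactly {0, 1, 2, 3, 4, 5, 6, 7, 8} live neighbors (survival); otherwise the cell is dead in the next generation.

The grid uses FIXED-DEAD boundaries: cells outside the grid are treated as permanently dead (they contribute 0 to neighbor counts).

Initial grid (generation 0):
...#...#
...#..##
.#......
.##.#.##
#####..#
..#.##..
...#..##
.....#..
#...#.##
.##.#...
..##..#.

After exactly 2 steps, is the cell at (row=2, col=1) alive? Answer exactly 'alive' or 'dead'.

Answer: alive

Derivation:
Simulating step by step:
Generation 0 (given above): 34 live cells
Generation 1: 46 live cells
...#..##
..##..##
.#.#.#..
.##.####
#####..#
..#.##.#
...#..##
....##..
##.##.##
.##.#.##
.###..#.
Generation 2: 51 live cells
..##..##
..##.###
.#.#.#..
.##.####
#####..#
..#.##.#
...#..##
..#.##..
##.##.##
.##.#.##
.###.###

Cell (2,1) at generation 2: 1 -> alive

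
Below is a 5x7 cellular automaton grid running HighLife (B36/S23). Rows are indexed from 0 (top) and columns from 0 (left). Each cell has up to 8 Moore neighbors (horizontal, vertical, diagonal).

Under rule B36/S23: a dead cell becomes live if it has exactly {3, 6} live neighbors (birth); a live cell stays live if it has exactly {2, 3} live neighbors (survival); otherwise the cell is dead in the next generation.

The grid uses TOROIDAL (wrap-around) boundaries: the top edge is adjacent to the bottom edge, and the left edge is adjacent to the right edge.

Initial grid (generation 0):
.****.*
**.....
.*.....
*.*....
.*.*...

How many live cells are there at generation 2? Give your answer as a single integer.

Answer: 12

Derivation:
Simulating step by step:
Generation 0 (given above): 12 live cells
Generation 1: 8 live cells
...**..
...*...
..*....
*.*....
..*.*..
Generation 2: 12 live cells
..*.*..
..***..
.***...
..*....
.**.*..
Population at generation 2: 12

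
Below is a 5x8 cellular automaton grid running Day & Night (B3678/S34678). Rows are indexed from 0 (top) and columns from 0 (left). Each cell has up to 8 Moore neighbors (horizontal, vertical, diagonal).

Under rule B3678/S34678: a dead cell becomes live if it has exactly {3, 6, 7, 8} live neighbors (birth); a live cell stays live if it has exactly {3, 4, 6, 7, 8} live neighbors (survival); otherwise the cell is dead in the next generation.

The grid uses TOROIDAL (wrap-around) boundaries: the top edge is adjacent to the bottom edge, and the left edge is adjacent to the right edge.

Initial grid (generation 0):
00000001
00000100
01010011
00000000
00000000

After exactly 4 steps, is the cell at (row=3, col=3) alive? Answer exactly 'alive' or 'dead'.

Simulating step by step:
Generation 0 (given above): 6 live cells
Generation 1: 2 live cells
00000000
10000001
00000000
00000000
00000000
Generation 2: 0 live cells
00000000
00000000
00000000
00000000
00000000
Generation 3: 0 live cells
00000000
00000000
00000000
00000000
00000000
Generation 4: 0 live cells
00000000
00000000
00000000
00000000
00000000

Cell (3,3) at generation 4: 0 -> dead

Answer: dead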